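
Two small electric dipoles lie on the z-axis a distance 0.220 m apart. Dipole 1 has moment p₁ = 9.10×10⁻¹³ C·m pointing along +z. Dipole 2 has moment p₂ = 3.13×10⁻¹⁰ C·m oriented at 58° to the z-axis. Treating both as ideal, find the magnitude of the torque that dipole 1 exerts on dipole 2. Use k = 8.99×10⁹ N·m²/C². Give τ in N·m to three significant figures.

τ ≈ 4.08×10⁻¹⁰ N·m

The second dipole sits on the axis of the first, so the field there is axial: E₁ = 2kp₁/r³ along +z.
E₁ = 2(8.99×10⁹)(9.10×10⁻¹³)/(0.220)³ = 1.537 N/C.
Torque on the second dipole: τ = p₂ E₁ sinθ.
τ = (3.13×10⁻¹⁰)(1.537)·sin58° = 4.079×10⁻¹⁰ N·m.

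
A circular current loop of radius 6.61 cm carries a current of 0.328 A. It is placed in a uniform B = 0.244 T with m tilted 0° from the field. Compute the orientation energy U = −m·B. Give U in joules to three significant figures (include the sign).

Magnetic moment m = IA = Iπa² = (0.328)·π·(0.0661)² = 0.004502 A·m².
U = −m·B = −mB cosθ.
U = −(0.004502)(0.244)·cos0° = -0.001098 J.

U ≈ -0.00110 J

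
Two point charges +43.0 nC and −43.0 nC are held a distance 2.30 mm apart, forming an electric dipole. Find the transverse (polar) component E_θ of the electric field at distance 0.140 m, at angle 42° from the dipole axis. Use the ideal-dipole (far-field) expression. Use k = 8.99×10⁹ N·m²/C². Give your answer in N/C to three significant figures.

Dipole moment p = qd = (4.30×10⁻⁸ C)(0.00230 m) = 9.89×10⁻¹¹ C·m.
For a dipole, E_θ = (kp sinθ)/r³.
kp/r³ = (8.99×10⁹)(9.89×10⁻¹¹)/(0.140)³ = 324.0 N/C.
E_θ = 324.0·sin42° = 216.8 N/C.

E_θ ≈ 217 N/C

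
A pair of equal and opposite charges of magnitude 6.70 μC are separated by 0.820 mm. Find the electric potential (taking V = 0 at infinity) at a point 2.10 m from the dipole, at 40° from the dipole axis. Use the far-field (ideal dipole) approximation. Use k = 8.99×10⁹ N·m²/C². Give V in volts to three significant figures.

V ≈ 8.58 V

Dipole moment p = qd = (6.70×10⁻⁶ C)(8.20×10⁻⁴ m) = 5.494×10⁻⁹ C·m.
The dipole potential is V = kp cosθ / r².
V = (8.99×10⁹)(5.494×10⁻⁹)·cos40° / (2.10)² = 8.580 V.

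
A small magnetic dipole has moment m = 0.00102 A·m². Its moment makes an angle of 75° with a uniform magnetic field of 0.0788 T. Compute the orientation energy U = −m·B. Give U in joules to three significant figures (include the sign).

U ≈ -2.08×10⁻⁵ J

U = −m·B = −mB cosθ.
U = −(0.00102)(0.0788)·cos75° = -2.080×10⁻⁵ J.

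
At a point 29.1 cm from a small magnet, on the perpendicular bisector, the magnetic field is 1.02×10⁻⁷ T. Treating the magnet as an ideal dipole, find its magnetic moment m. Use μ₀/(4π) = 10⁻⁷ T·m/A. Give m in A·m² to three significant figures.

m ≈ 0.0251 A·m²

In the equatorial plane B = (μ₀/4π)·m/r³, so m = Br³·4π/(μ₀).
m = (1.02×10⁻⁷)·(0.291)³ / (10⁻⁷) = 0.02514 A·m².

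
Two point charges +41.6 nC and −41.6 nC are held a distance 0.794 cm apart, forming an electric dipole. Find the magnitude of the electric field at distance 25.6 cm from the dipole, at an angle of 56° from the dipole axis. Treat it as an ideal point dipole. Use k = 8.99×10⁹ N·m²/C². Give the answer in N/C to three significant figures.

Dipole moment p = qd = (4.16×10⁻⁸ C)(0.00794 m) = 3.303×10⁻¹⁰ C·m.
At angle θ the dipole field magnitude is E = (kp/r³)·√(1 + 3cos²θ).
kp/r³ = (8.99×10⁹)(3.303×10⁻¹⁰) / (0.256)³ = 177.0 N/C.
√(1 + 3cos²56°) = √(1 + 3·0.3127) = √1.9381 ≈ 1.3922.
E ≈ 177.0 × 1.392 = 246.4 N/C.

E ≈ 246 N/C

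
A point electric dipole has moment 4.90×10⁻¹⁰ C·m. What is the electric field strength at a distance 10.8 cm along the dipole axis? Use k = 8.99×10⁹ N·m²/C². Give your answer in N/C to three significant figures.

E ≈ 6990 N/C

On the dipole axis E = 2kp/r³.
E = 2·(8.99×10⁹)(4.90×10⁻¹⁰) / (0.108)³ = 6994 N/C.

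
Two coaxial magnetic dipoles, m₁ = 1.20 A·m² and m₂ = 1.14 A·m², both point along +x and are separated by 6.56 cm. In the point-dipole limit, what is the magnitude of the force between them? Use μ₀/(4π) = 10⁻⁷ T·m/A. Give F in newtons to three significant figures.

F ≈ 0.0443 N

On-axis B of dipole 1: B = (μ₀/4π)·2m₁/r³. Force on dipole 2: F = m₂·dB/dr.
dB/dr = −(μ₀/4π)·6m₁/r⁴, so |F| = (μ₀/4π)·6m₁m₂/r⁴.
F = 6(10⁻⁷)(1.20)(1.14)/(0.0656)⁴ = 0.04432 N.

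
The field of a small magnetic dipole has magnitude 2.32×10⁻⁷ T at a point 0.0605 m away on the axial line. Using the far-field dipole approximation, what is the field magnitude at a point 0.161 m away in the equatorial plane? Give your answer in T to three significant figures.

Dipole fields scale as 1/r³ in the far field.
The axial field is twice the equatorial field at the same r, so the geometry factor is 1/2.
B₂ = B₁ · (1/2) · (r₁/r₂)³ = 2.32×10⁻⁷ · 0.5 · (0.0605/0.161)³.
(r₁/r₂)³ = (0.3758)³ = 0.05306.
B₂ ≈ 6.155×10⁻⁹ T.

B ≈ 6.16×10⁻⁹ T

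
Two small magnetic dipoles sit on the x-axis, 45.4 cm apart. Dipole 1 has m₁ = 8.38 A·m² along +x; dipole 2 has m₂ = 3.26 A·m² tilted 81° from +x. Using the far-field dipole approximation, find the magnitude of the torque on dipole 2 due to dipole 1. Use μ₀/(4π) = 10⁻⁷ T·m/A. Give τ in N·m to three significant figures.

τ ≈ 5.77×10⁻⁵ N·m

Dipole B is on the axis of dipole A, so B₁ there is axial: B₁ = (μ₀/4π)·2m₁/r³ along +x.
B₁ = 2(10⁻⁷)(8.38)/(0.454)³ = 1.791×10⁻⁵ T.
τ = m₂ B₁ sinθ.
τ = (3.26)(1.791×10⁻⁵)·sin81° = 5.767×10⁻⁵ N·m.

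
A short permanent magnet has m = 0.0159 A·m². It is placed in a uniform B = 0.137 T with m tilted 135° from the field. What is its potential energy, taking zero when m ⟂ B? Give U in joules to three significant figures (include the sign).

U ≈ 0.00154 J

U = −m·B = −mB cosθ.
U = −(0.0159)(0.137)·cos135° = 0.001540 J.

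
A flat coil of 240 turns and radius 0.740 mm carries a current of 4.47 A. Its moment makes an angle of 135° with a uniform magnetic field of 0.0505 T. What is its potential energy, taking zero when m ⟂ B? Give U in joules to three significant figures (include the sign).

U ≈ 6.59×10⁻⁵ J

m = NIA = NIπa² = 240·(4.47)·π·(7.40×10⁻⁴)² = 0.001846 A·m².
U = −m·B = −mB cosθ.
U = −(0.001846)(0.0505)·cos135° = 6.592×10⁻⁵ J.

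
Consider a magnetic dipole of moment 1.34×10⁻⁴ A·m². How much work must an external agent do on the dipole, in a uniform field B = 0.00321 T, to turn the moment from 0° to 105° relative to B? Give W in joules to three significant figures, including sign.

W ≈ 5.41×10⁻⁷ J

W_ext = ΔU = −mB cosθ₂ + mB cosθ₁ = mB(cosθ₁ − cosθ₂).
W = (1.34×10⁻⁴)(0.00321)·(cos0° − cos105°) = (4.301×10⁻⁷)·(+1.2588) = 5.415×10⁻⁷ J.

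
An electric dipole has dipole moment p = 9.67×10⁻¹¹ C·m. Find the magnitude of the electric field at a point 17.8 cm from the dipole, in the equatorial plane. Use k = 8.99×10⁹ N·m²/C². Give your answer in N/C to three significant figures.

E ≈ 154 N/C

In the equatorial plane E = kp/r³.
E = (8.99×10⁹)(9.67×10⁻¹¹) / (0.178)³ = 154.1 N/C.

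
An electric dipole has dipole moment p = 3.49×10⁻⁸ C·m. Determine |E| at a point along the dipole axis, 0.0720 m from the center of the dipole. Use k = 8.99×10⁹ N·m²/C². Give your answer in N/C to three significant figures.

On the dipole axis E = 2kp/r³.
E = 2·(8.99×10⁹)(3.49×10⁻⁸) / (0.0720)³ = 1.681×10⁶ N/C.

E ≈ 1.68×10⁶ N/C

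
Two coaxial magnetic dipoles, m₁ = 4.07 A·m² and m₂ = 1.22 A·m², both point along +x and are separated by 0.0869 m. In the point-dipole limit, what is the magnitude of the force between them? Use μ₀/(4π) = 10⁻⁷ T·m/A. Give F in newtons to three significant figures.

F ≈ 0.0522 N

On-axis B of dipole 1: B = (μ₀/4π)·2m₁/r³. Force on dipole 2: F = m₂·dB/dr.
dB/dr = −(μ₀/4π)·6m₁/r⁴, so |F| = (μ₀/4π)·6m₁m₂/r⁴.
F = 6(10⁻⁷)(4.07)(1.22)/(0.0869)⁴ = 0.05224 N.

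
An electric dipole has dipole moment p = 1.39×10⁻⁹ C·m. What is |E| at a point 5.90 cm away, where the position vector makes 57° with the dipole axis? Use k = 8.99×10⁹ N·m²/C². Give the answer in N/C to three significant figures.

E ≈ 8.36×10⁴ N/C

At angle θ the dipole field magnitude is E = (kp/r³)·√(1 + 3cos²θ).
kp/r³ = (8.99×10⁹)(1.39×10⁻⁹) / (0.0590)³ = 6.084×10⁴ N/C.
√(1 + 3cos²57°) = √(1 + 3·0.2966) = √1.8899 ≈ 1.3747.
E ≈ 6.084×10⁴ × 1.375 = 8.364×10⁴ N/C.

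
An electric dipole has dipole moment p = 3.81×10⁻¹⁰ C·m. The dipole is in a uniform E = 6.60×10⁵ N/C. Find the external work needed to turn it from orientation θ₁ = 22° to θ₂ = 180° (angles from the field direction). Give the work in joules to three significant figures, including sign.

W_ext = ΔU = U(θ₂) − U(θ₁) = −pE cosθ₂ − (−pE cosθ₁) = pE(cosθ₁ − cosθ₂).
W = (3.81×10⁻¹⁰)(6.60×10⁵)·(cos22° − cos180°) = (2.515×10⁻⁴)·(+1.9272) = 4.846×10⁻⁴ J.

W ≈ 4.85×10⁻⁴ J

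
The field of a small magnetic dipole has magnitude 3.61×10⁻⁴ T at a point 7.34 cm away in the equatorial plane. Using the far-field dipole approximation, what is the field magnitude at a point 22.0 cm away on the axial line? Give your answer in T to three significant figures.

Dipole fields scale as 1/r³ in the far field.
The axial field is twice the equatorial field at the same r, so the geometry factor is 2/1.
B₂ = B₁ · (2/1) · (r₁/r₂)³ = 3.61×10⁻⁴ · 2 · (7.34/22.0)³.
(r₁/r₂)³ = (0.3336)³ = 0.03714.
B₂ ≈ 2.681×10⁻⁵ T.

B ≈ 2.68×10⁻⁵ T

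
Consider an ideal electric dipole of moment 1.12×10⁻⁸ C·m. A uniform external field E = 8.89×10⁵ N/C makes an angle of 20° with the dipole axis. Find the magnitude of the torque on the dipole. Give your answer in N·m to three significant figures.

Torque on an electric dipole: τ = pE sinθ.
τ = (1.12×10⁻⁸)(8.89×10⁵)·sin20° = 0.003405 N·m.

τ ≈ 0.00341 N·m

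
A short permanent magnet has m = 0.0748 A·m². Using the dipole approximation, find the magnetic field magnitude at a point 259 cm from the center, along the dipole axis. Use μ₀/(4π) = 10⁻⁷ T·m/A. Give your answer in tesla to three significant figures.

On axis B = (μ₀/4π)·2m/r³.
B = 2·(10⁻⁷)·(0.0748) / (2.59)³ = 8.611×10⁻¹⁰ T.

B ≈ 8.61×10⁻¹⁰ T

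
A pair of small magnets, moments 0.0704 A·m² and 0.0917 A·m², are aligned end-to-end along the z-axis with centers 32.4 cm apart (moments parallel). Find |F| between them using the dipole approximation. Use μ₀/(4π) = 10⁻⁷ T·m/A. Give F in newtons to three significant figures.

On-axis B of dipole 1: B = (μ₀/4π)·2m₁/r³. Force on dipole 2: F = m₂·dB/dr.
dB/dr = −(μ₀/4π)·6m₁/r⁴, so |F| = (μ₀/4π)·6m₁m₂/r⁴.
F = 6(10⁻⁷)(0.0704)(0.0917)/(0.324)⁴ = 3.515×10⁻⁷ N.

F ≈ 3.51×10⁻⁷ N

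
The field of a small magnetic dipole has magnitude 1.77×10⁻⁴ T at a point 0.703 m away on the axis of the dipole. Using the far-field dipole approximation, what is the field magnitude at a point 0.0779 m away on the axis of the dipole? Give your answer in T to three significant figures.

B ≈ 0.130 T

Dipole fields scale as 1/r³ in the far field; the geometry is the same at both points.
B₂ = B₁ · (r₁/r₂)³ = 1.77×10⁻⁴ · (0.703/0.0779)³.
(r₁/r₂)³ = (9.024)³ = 734.9.
B₂ ≈ 0.1301 T.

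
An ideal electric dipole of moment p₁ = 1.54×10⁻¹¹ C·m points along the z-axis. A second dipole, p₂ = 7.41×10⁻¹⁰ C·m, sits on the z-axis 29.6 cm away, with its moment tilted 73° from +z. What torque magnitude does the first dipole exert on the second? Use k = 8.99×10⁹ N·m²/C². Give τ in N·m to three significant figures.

τ ≈ 7.57×10⁻⁹ N·m

The second dipole sits on the axis of the first, so the field there is axial: E₁ = 2kp₁/r³ along +z.
E₁ = 2(8.99×10⁹)(1.54×10⁻¹¹)/(0.296)³ = 10.68 N/C.
Torque on the second dipole: τ = p₂ E₁ sinθ.
τ = (7.41×10⁻¹⁰)(10.68)·sin73° = 7.566×10⁻⁹ N·m.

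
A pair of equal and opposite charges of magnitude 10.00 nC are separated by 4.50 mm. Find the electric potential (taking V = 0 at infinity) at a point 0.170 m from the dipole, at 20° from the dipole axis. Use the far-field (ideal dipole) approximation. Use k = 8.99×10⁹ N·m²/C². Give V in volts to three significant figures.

Dipole moment p = qd = (1.00×10⁻⁸ C)(0.00450 m) = 4.50×10⁻¹¹ C·m.
The dipole potential is V = kp cosθ / r².
V = (8.99×10⁹)(4.50×10⁻¹¹)·cos20° / (0.170)² = 13.15 V.

V ≈ 13.2 V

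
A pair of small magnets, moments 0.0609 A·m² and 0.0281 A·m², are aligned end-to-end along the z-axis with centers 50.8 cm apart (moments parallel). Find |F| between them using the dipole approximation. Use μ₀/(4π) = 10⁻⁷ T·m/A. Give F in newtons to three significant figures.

On-axis B of dipole 1: B = (μ₀/4π)·2m₁/r³. Force on dipole 2: F = m₂·dB/dr.
dB/dr = −(μ₀/4π)·6m₁/r⁴, so |F| = (μ₀/4π)·6m₁m₂/r⁴.
F = 6(10⁻⁷)(0.0609)(0.0281)/(0.508)⁴ = 1.542×10⁻⁸ N.

F ≈ 1.54×10⁻⁸ N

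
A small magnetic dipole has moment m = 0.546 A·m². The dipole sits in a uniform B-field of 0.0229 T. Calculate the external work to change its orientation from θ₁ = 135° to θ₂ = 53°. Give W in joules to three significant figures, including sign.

W ≈ -0.0164 J

W_ext = ΔU = −mB cosθ₂ + mB cosθ₁ = mB(cosθ₁ − cosθ₂).
W = (0.546)(0.0229)·(cos135° − cos53°) = (0.01250)·(-1.3089) = -0.01637 J.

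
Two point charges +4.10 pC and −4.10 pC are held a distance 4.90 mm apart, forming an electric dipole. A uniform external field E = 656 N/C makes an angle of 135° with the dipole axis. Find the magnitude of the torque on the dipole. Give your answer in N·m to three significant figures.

Dipole moment p = qd = (4.10×10⁻¹² C)(0.00490 m) = 2.009×10⁻¹⁴ C·m.
Torque on an electric dipole: τ = pE sinθ.
τ = (2.009×10⁻¹⁴)(656)·sin135° = 9.319×10⁻¹² N·m.

τ ≈ 9.32×10⁻¹² N·m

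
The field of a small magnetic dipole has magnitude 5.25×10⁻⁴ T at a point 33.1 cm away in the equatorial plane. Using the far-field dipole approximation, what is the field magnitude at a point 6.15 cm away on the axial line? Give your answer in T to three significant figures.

Dipole fields scale as 1/r³ in the far field.
The axial field is twice the equatorial field at the same r, so the geometry factor is 2/1.
B₂ = B₁ · (2/1) · (r₁/r₂)³ = 5.25×10⁻⁴ · 2 · (33.1/6.15)³.
(r₁/r₂)³ = (5.382)³ = 155.9.
B₂ ≈ 0.1637 T.

B ≈ 0.164 T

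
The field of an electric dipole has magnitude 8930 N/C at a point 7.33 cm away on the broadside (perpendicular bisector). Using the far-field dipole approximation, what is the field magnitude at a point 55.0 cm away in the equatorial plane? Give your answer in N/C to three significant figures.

Dipole fields scale as 1/r³ in the far field; the geometry is the same at both points.
E₂ = E₁ · (r₁/r₂)³ = 8930 · (7.33/55.0)³.
(r₁/r₂)³ = (0.1333)³ = 0.002367.
E₂ ≈ 21.14 N/C.

E ≈ 21.1 N/C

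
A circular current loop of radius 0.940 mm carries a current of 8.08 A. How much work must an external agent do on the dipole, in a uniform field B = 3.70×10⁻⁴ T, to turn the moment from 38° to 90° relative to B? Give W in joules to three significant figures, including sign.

Magnetic moment m = IA = Iπa² = (8.08)·π·(9.40×10⁻⁴)² = 2.243×10⁻⁵ A·m².
W_ext = ΔU = −mB cosθ₂ + mB cosθ₁ = mB(cosθ₁ − cosθ₂).
W = (2.243×10⁻⁵)(3.70×10⁻⁴)·(cos38° − cos90°) = (8.299×10⁻⁹)·(+0.7880) = 6.540×10⁻⁹ J.

W ≈ 6.54×10⁻⁹ J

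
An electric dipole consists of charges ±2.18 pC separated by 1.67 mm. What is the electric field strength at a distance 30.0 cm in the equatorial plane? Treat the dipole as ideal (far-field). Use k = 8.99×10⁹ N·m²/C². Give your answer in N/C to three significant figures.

Dipole moment p = qd = (2.18×10⁻¹² C)(0.00167 m) = 3.641×10⁻¹⁵ C·m.
On the perpendicular bisector E = kp/r³ (half the axial value at the same distance).
E = (8.99×10⁹)(3.641×10⁻¹⁵) / (0.300)³ = 0.001212 N/C.

E ≈ 0.00121 N/C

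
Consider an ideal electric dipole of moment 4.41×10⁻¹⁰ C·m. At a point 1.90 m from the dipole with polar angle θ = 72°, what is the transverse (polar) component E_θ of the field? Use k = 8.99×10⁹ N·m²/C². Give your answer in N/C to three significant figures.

E_θ ≈ 0.550 N/C

For a dipole, E_θ = (kp sinθ)/r³.
kp/r³ = (8.99×10⁹)(4.41×10⁻¹⁰)/(1.90)³ = 0.5780 N/C.
E_θ = 0.5780·sin72° = 0.5497 N/C.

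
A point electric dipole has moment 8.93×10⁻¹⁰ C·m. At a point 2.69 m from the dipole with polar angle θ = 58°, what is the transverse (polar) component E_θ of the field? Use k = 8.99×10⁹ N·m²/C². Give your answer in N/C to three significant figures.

For a dipole, E_θ = (kp sinθ)/r³.
kp/r³ = (8.99×10⁹)(8.93×10⁻¹⁰)/(2.69)³ = 0.4124 N/C.
E_θ = 0.4124·sin58° = 0.3498 N/C.

E_θ ≈ 0.350 N/C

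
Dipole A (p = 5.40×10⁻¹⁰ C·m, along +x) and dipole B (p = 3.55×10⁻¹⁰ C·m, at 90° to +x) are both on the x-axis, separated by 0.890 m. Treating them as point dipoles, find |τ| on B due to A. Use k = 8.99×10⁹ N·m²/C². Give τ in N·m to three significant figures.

τ ≈ 4.89×10⁻⁹ N·m

The second dipole sits on the axis of the first, so the field there is axial: E₁ = 2kp₁/r³ along +x.
E₁ = 2(8.99×10⁹)(5.40×10⁻¹⁰)/(0.890)³ = 13.77 N/C.
Torque on the second dipole: τ = p₂ E₁ sinθ.
τ = (3.55×10⁻¹⁰)(13.77)·sin90° = 4.889×10⁻⁹ N·m.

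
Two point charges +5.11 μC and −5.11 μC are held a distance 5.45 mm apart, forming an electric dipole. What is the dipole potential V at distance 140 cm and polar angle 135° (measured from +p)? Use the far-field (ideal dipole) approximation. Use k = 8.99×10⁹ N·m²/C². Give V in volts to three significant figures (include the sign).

Dipole moment p = qd = (5.11×10⁻⁶ C)(0.00545 m) = 2.785×10⁻⁸ C·m.
The dipole potential is V = kp cosθ / r².
V = (8.99×10⁹)(2.785×10⁻⁸)·cos135° / (1.40)² = -90.33 V.

V ≈ -90.3 V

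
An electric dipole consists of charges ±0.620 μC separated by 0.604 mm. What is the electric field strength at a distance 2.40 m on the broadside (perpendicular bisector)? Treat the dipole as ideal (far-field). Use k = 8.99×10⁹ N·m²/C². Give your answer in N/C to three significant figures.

E ≈ 0.244 N/C

Dipole moment p = qd = (6.20×10⁻⁷ C)(6.04×10⁻⁴ m) = 3.745×10⁻¹⁰ C·m.
On the perpendicular bisector E = kp/r³ (half the axial value at the same distance).
E = (8.99×10⁹)(3.745×10⁻¹⁰) / (2.40)³ = 0.2435 N/C.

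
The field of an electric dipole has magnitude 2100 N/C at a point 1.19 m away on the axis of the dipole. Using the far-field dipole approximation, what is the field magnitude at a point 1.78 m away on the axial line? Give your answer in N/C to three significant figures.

E ≈ 627 N/C

Dipole fields scale as 1/r³ in the far field; the geometry is the same at both points.
E₂ = E₁ · (r₁/r₂)³ = 2100 · (1.19/1.78)³.
(r₁/r₂)³ = (0.6685)³ = 0.2988.
E₂ ≈ 627.5 N/C.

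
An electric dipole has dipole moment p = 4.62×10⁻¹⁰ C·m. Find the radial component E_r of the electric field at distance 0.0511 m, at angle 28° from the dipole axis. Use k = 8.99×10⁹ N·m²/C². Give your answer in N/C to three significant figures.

For a dipole, E_r = (2kp cosθ)/r³.
kp/r³ = (8.99×10⁹)(4.62×10⁻¹⁰)/(0.0511)³ = 3.113×10⁴ N/C.
E_r = 2·3.113×10⁴·cos28° = 5.497×10⁴ N/C.

E_r ≈ 5.50×10⁴ N/C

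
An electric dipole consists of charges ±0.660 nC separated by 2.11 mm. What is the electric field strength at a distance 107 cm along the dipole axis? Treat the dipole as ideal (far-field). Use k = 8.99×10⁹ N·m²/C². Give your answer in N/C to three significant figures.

E ≈ 0.0204 N/C

Dipole moment p = qd = (6.60×10⁻¹⁰ C)(0.00211 m) = 1.393×10⁻¹² C·m.
On the dipole axis E = 2kp/r³.
E = 2·(8.99×10⁹)(1.393×10⁻¹²) / (1.07)³ = 0.02045 N/C.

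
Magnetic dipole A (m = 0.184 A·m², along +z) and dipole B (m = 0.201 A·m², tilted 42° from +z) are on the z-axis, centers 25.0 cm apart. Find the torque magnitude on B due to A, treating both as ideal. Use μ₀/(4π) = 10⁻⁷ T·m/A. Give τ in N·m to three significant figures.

τ ≈ 3.17×10⁻⁷ N·m

Dipole B is on the axis of dipole A, so B₁ there is axial: B₁ = (μ₀/4π)·2m₁/r³ along +z.
B₁ = 2(10⁻⁷)(0.184)/(0.250)³ = 2.355×10⁻⁶ T.
τ = m₂ B₁ sinθ.
τ = (0.201)(2.355×10⁻⁶)·sin42° = 3.168×10⁻⁷ N·m.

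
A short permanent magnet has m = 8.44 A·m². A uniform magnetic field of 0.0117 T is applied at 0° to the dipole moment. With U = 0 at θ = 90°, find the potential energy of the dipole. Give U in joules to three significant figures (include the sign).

U = −m·B = −mB cosθ.
U = −(8.44)(0.0117)·cos0° = -0.09875 J.

U ≈ -0.0987 J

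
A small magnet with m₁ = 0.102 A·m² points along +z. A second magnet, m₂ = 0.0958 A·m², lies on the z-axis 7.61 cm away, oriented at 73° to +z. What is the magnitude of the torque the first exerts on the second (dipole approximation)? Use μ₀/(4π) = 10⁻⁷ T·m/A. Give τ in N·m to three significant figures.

Dipole B is on the axis of dipole A, so B₁ there is axial: B₁ = (μ₀/4π)·2m₁/r³ along +z.
B₁ = 2(10⁻⁷)(0.102)/(0.0761)³ = 4.629×10⁻⁵ T.
τ = m₂ B₁ sinθ.
τ = (0.0958)(4.629×10⁻⁵)·sin73° = 4.241×10⁻⁶ N·m.

τ ≈ 4.24×10⁻⁶ N·m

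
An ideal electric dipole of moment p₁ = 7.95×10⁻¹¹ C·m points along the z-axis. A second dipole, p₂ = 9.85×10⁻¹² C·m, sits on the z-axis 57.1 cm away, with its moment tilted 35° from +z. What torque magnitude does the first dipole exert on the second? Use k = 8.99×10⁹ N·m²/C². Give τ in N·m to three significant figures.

The second dipole sits on the axis of the first, so the field there is axial: E₁ = 2kp₁/r³ along +z.
E₁ = 2(8.99×10⁹)(7.95×10⁻¹¹)/(0.571)³ = 7.678 N/C.
Torque on the second dipole: τ = p₂ E₁ sinθ.
τ = (9.85×10⁻¹²)(7.678)·sin35° = 4.338×10⁻¹¹ N·m.

τ ≈ 4.34×10⁻¹¹ N·m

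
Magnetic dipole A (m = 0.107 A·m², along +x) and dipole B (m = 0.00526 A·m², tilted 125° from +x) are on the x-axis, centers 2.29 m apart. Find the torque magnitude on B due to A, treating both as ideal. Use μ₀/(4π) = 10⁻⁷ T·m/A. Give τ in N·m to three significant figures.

τ ≈ 7.68×10⁻¹² N·m

Dipole B is on the axis of dipole A, so B₁ there is axial: B₁ = (μ₀/4π)·2m₁/r³ along +x.
B₁ = 2(10⁻⁷)(0.107)/(2.29)³ = 1.782×10⁻⁹ T.
τ = m₂ B₁ sinθ.
τ = (0.00526)(1.782×10⁻⁹)·sin125° = 7.678×10⁻¹² N·m.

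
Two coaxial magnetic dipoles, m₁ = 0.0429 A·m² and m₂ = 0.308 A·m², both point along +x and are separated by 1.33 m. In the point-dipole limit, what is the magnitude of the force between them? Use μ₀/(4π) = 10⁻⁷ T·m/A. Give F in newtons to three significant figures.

On-axis B of dipole 1: B = (μ₀/4π)·2m₁/r³. Force on dipole 2: F = m₂·dB/dr.
dB/dr = −(μ₀/4π)·6m₁/r⁴, so |F| = (μ₀/4π)·6m₁m₂/r⁴.
F = 6(10⁻⁷)(0.0429)(0.308)/(1.33)⁴ = 2.534×10⁻⁹ N.

F ≈ 2.53×10⁻⁹ N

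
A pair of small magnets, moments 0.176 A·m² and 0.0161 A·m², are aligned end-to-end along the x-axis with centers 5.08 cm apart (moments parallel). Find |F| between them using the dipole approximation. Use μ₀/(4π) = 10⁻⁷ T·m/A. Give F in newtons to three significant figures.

On-axis B of dipole 1: B = (μ₀/4π)·2m₁/r³. Force on dipole 2: F = m₂·dB/dr.
dB/dr = −(μ₀/4π)·6m₁/r⁴, so |F| = (μ₀/4π)·6m₁m₂/r⁴.
F = 6(10⁻⁷)(0.176)(0.0161)/(0.0508)⁴ = 2.553×10⁻⁴ N.

F ≈ 2.55×10⁻⁴ N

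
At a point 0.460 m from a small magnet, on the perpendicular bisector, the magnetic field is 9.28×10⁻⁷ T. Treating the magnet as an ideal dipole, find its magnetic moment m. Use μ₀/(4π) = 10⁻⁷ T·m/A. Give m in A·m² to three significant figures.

m ≈ 0.903 A·m²

In the equatorial plane B = (μ₀/4π)·m/r³, so m = Br³·4π/(μ₀).
m = (9.28×10⁻⁷)·(0.460)³ / (10⁻⁷) = 0.9033 A·m².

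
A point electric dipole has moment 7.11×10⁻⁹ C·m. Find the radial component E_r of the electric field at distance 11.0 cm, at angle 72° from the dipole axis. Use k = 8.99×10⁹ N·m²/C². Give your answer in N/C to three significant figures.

E_r ≈ 2.97×10⁴ N/C

For a dipole, E_r = (2kp cosθ)/r³.
kp/r³ = (8.99×10⁹)(7.11×10⁻⁹)/(0.110)³ = 4.802×10⁴ N/C.
E_r = 2·4.802×10⁴·cos72° = 2.968×10⁴ N/C.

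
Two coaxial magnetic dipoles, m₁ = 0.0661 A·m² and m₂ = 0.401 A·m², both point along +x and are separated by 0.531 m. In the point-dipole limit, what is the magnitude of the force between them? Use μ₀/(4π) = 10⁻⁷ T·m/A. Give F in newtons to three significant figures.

On-axis B of dipole 1: B = (μ₀/4π)·2m₁/r³. Force on dipole 2: F = m₂·dB/dr.
dB/dr = −(μ₀/4π)·6m₁/r⁴, so |F| = (μ₀/4π)·6m₁m₂/r⁴.
F = 6(10⁻⁷)(0.0661)(0.401)/(0.531)⁴ = 2.000×10⁻⁷ N.

F ≈ 2.00×10⁻⁷ N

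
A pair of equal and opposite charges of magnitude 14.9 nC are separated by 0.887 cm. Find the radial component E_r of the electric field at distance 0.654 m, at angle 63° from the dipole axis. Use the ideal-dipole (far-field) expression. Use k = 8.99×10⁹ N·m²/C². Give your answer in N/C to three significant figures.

E_r ≈ 3.86 N/C

Dipole moment p = qd = (1.49×10⁻⁸ C)(0.00887 m) = 1.322×10⁻¹⁰ C·m.
For a dipole, E_r = (2kp cosθ)/r³.
kp/r³ = (8.99×10⁹)(1.322×10⁻¹⁰)/(0.654)³ = 4.249 N/C.
E_r = 2·4.249·cos63° = 3.858 N/C.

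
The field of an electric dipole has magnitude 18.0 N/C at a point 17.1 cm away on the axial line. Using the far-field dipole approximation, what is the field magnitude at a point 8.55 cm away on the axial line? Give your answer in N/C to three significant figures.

E ≈ 144 N/C

Dipole fields scale as 1/r³ in the far field; the geometry is the same at both points.
E₂ = E₁ · (r₁/r₂)³ = 18.0 · (17.1/8.55)³.
(r₁/r₂)³ = (2)³ = 8.
E₂ ≈ 144.0 N/C.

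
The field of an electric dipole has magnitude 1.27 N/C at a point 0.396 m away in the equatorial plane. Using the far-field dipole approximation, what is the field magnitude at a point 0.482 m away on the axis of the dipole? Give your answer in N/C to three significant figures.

Dipole fields scale as 1/r³ in the far field.
The axial field is twice the equatorial field at the same r, so the geometry factor is 2/1.
E₂ = E₁ · (2/1) · (r₁/r₂)³ = 1.27 · 2 · (0.396/0.482)³.
(r₁/r₂)³ = (0.8216)³ = 0.5546.
E₂ ≈ 1.409 N/C.

E ≈ 1.41 N/C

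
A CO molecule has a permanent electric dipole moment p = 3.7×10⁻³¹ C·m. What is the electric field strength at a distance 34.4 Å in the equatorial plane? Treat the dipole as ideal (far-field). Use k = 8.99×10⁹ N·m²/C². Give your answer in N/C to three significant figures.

On the perpendicular bisector E = kp/r³ (half the axial value at the same distance).
E = (8.99×10⁹)(3.70×10⁻³¹) / (3.44×10⁻⁹)³ = 8.171×10⁴ N/C.

E ≈ 8.17×10⁴ N/C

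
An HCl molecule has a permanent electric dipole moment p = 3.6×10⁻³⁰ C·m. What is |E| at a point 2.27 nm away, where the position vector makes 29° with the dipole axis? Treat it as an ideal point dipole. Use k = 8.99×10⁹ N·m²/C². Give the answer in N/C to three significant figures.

At angle θ the dipole field magnitude is E = (kp/r³)·√(1 + 3cos²θ).
kp/r³ = (8.99×10⁹)(3.60×10⁻³⁰) / (2.27×10⁻⁹)³ = 2.767×10⁶ N/C.
√(1 + 3cos²29°) = √(1 + 3·0.7650) = √3.2949 ≈ 1.8152.
E ≈ 2.767×10⁶ × 1.815 = 5.022×10⁶ N/C.

E ≈ 5.02×10⁶ N/C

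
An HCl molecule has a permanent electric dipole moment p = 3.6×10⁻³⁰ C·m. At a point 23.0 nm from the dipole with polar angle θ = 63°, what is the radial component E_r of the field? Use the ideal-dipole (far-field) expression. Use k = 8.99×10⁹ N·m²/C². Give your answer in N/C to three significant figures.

E_r ≈ 2420 N/C

For a dipole, E_r = (2kp cosθ)/r³.
kp/r³ = (8.99×10⁹)(3.60×10⁻³⁰)/(2.30×10⁻⁸)³ = 2660 N/C.
E_r = 2·2660·cos63° = 2415 N/C.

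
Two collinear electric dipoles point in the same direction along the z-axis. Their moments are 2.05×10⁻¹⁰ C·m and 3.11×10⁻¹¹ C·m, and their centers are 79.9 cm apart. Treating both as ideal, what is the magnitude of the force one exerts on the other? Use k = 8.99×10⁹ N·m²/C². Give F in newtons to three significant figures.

F ≈ 8.44×10⁻¹⁰ N

On-axis field of dipole 1 at distance r: E = 2kp₁/r³. Force on dipole 2 is F = p₂·dE/dr (gradient along axis).
dE/dr = −6kp₁/r⁴, so |F| = 6kp₁p₂/r⁴ (attractive for aligned moments).
F = 6(8.99×10⁹)(2.05×10⁻¹⁰)(3.11×10⁻¹¹)/(0.799)⁴ = 8.438×10⁻¹⁰ N.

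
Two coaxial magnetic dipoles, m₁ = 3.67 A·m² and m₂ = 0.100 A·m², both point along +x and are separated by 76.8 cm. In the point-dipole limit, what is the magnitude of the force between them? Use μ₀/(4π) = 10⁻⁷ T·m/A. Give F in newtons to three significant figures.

On-axis B of dipole 1: B = (μ₀/4π)·2m₁/r³. Force on dipole 2: F = m₂·dB/dr.
dB/dr = −(μ₀/4π)·6m₁/r⁴, so |F| = (μ₀/4π)·6m₁m₂/r⁴.
F = 6(10⁻⁷)(3.67)(0.100)/(0.768)⁴ = 6.330×10⁻⁷ N.

F ≈ 6.33×10⁻⁷ N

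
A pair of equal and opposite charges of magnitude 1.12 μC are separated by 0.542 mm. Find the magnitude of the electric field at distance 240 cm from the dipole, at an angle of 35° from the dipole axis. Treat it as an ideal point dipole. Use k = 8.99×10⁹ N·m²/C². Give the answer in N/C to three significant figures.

E ≈ 0.685 N/C

Dipole moment p = qd = (1.12×10⁻⁶ C)(5.42×10⁻⁴ m) = 6.07×10⁻¹⁰ C·m.
At angle θ the dipole field magnitude is E = (kp/r³)·√(1 + 3cos²θ).
kp/r³ = (8.99×10⁹)(6.07×10⁻¹⁰) / (2.40)³ = 0.3947 N/C.
√(1 + 3cos²35°) = √(1 + 3·0.6710) = √3.0130 ≈ 1.7358.
E ≈ 0.3947 × 1.736 = 0.6852 N/C.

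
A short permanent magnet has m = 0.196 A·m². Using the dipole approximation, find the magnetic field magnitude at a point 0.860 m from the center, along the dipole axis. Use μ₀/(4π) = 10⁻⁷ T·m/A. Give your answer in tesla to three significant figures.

B ≈ 6.16×10⁻⁸ T

On axis B = (μ₀/4π)·2m/r³.
B = 2·(10⁻⁷)·(0.196) / (0.860)³ = 6.163×10⁻⁸ T.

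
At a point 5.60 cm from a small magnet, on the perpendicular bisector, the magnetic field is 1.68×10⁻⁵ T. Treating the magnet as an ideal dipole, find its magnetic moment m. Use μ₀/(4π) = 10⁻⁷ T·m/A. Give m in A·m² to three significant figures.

m ≈ 0.0295 A·m²

In the equatorial plane B = (μ₀/4π)·m/r³, so m = Br³·4π/(μ₀).
m = (1.68×10⁻⁵)·(0.0560)³ / (10⁻⁷) = 0.02950 A·m².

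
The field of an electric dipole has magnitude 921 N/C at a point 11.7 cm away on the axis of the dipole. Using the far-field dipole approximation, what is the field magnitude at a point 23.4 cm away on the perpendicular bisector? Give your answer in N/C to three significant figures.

E ≈ 57.6 N/C

Dipole fields scale as 1/r³ in the far field.
The axial field is twice the equatorial field at the same r, so the geometry factor is 1/2.
E₂ = E₁ · (1/2) · (r₁/r₂)³ = 921 · 0.5 · (11.7/23.4)³.
(r₁/r₂)³ = (0.5)³ = 0.125.
E₂ ≈ 57.56 N/C.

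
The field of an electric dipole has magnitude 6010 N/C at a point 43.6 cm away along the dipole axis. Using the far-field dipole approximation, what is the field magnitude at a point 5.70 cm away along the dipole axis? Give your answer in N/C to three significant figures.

Dipole fields scale as 1/r³ in the far field; the geometry is the same at both points.
E₂ = E₁ · (r₁/r₂)³ = 6010 · (43.6/5.70)³.
(r₁/r₂)³ = (7.649)³ = 447.5.
E₂ ≈ 2.690×10⁶ N/C.

E ≈ 2.69×10⁶ N/C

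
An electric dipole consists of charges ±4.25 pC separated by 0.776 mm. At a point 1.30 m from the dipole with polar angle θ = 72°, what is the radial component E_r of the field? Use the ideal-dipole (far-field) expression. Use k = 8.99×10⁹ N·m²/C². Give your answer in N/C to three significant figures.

E_r ≈ 8.34×10⁻⁶ N/C

Dipole moment p = qd = (4.25×10⁻¹² C)(7.76×10⁻⁴ m) = 3.298×10⁻¹⁵ C·m.
For a dipole, E_r = (2kp cosθ)/r³.
kp/r³ = (8.99×10⁹)(3.298×10⁻¹⁵)/(1.30)³ = 1.350×10⁻⁵ N/C.
E_r = 2·1.350×10⁻⁵·cos72° = 8.341×10⁻⁶ N/C.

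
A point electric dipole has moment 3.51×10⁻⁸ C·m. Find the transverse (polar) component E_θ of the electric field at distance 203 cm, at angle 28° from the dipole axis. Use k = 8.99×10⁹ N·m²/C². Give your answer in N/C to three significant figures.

E_θ ≈ 17.7 N/C

For a dipole, E_θ = (kp sinθ)/r³.
kp/r³ = (8.99×10⁹)(3.51×10⁻⁸)/(2.03)³ = 37.72 N/C.
E_θ = 37.72·sin28° = 17.71 N/C.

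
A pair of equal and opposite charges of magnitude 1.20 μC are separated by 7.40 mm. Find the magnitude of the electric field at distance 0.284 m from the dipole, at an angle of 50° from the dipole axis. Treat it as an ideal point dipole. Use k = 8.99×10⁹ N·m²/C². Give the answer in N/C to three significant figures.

Dipole moment p = qd = (1.20×10⁻⁶ C)(0.00740 m) = 8.88×10⁻⁹ C·m.
At angle θ the dipole field magnitude is E = (kp/r³)·√(1 + 3cos²θ).
kp/r³ = (8.99×10⁹)(8.88×10⁻⁹) / (0.284)³ = 3485 N/C.
√(1 + 3cos²50°) = √(1 + 3·0.4132) = √2.2395 ≈ 1.4965.
E ≈ 3485 × 1.497 = 5215 N/C.

E ≈ 5220 N/C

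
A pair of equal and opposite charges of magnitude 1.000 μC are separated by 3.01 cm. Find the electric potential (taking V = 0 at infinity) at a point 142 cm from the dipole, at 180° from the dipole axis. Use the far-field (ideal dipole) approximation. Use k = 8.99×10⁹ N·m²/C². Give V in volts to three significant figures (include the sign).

Dipole moment p = qd = (1.00×10⁻⁶ C)(0.0301 m) = 3.01×10⁻⁸ C·m.
The dipole potential is V = kp cosθ / r².
V = (8.99×10⁹)(3.01×10⁻⁸)·cos180° / (1.42)² = -134.2 V.

V ≈ -134 V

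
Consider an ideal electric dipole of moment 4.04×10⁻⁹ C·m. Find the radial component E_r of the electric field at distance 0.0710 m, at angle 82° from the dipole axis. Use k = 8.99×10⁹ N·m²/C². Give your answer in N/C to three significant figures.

For a dipole, E_r = (2kp cosθ)/r³.
kp/r³ = (8.99×10⁹)(4.04×10⁻⁹)/(0.0710)³ = 1.015×10⁵ N/C.
E_r = 2·1.015×10⁵·cos82° = 2.825×10⁴ N/C.

E_r ≈ 2.82×10⁴ N/C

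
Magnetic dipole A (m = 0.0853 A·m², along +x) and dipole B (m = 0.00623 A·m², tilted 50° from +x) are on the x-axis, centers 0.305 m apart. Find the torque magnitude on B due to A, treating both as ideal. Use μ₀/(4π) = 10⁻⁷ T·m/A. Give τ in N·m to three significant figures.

τ ≈ 2.87×10⁻⁹ N·m

Dipole B is on the axis of dipole A, so B₁ there is axial: B₁ = (μ₀/4π)·2m₁/r³ along +x.
B₁ = 2(10⁻⁷)(0.0853)/(0.305)³ = 6.013×10⁻⁷ T.
τ = m₂ B₁ sinθ.
τ = (0.00623)(6.013×10⁻⁷)·sin50° = 2.870×10⁻⁹ N·m.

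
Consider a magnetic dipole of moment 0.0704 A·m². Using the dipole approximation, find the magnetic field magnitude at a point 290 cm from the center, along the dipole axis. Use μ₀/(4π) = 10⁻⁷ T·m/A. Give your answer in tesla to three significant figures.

B ≈ 5.77×10⁻¹⁰ T

On axis B = (μ₀/4π)·2m/r³.
B = 2·(10⁻⁷)·(0.0704) / (2.90)³ = 5.773×10⁻¹⁰ T.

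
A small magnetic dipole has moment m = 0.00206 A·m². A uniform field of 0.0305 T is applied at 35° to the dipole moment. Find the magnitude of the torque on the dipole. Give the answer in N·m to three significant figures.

τ ≈ 3.60×10⁻⁵ N·m

Torque on a magnetic dipole: τ = mB sinθ.
τ = (0.00206)(0.0305)·sin35° = 3.604×10⁻⁵ N·m.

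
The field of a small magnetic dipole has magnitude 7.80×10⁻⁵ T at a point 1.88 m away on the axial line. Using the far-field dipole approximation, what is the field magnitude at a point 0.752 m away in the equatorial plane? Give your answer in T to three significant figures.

Dipole fields scale as 1/r³ in the far field.
The axial field is twice the equatorial field at the same r, so the geometry factor is 1/2.
B₂ = B₁ · (1/2) · (r₁/r₂)³ = 7.80×10⁻⁵ · 0.5 · (1.88/0.752)³.
(r₁/r₂)³ = (2.5)³ = 15.62.
B₂ ≈ 6.094×10⁻⁴ T.

B ≈ 6.09×10⁻⁴ T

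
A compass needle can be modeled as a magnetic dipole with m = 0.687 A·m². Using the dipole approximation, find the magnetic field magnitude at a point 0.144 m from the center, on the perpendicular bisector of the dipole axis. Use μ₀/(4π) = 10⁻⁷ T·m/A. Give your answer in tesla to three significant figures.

B ≈ 2.30×10⁻⁵ T

In the equatorial plane B = (μ₀/4π)·m/r³ (half the axial value).
B = (10⁻⁷)·(0.687) / (0.144)³ = 2.301×10⁻⁵ T.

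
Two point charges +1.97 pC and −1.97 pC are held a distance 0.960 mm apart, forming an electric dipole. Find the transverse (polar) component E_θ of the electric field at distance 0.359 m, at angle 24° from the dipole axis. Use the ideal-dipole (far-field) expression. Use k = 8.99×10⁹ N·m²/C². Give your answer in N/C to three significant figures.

E_θ ≈ 1.49×10⁻⁴ N/C

Dipole moment p = qd = (1.97×10⁻¹² C)(9.60×10⁻⁴ m) = 1.891×10⁻¹⁵ C·m.
For a dipole, E_θ = (kp sinθ)/r³.
kp/r³ = (8.99×10⁹)(1.891×10⁻¹⁵)/(0.359)³ = 3.674×10⁻⁴ N/C.
E_θ = 3.674×10⁻⁴·sin24° = 1.494×10⁻⁴ N/C.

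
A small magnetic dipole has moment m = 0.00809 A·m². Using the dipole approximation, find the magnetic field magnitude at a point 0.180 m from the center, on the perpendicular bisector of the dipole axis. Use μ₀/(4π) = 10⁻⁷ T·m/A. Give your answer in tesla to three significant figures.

In the equatorial plane B = (μ₀/4π)·m/r³ (half the axial value).
B = (10⁻⁷)·(0.00809) / (0.180)³ = 1.387×10⁻⁷ T.

B ≈ 1.39×10⁻⁷ T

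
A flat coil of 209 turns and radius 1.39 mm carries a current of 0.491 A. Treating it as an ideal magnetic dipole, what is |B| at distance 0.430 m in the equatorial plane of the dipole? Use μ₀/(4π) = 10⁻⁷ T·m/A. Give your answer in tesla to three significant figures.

B ≈ 7.83×10⁻¹⁰ T

m = NIA = NIπa² = 209·(0.491)·π·(0.00139)² = 6.229×10⁻⁴ A·m².
In the equatorial plane B = (μ₀/4π)·m/r³ (half the axial value).
B = (10⁻⁷)·(6.229×10⁻⁴) / (0.430)³ = 7.835×10⁻¹⁰ T.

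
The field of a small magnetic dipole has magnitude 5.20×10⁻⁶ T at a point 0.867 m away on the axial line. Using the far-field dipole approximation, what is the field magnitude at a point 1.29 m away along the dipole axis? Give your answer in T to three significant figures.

Dipole fields scale as 1/r³ in the far field; the geometry is the same at both points.
B₂ = B₁ · (r₁/r₂)³ = 5.20×10⁻⁶ · (0.867/1.29)³.
(r₁/r₂)³ = (0.6721)³ = 0.3036.
B₂ ≈ 1.579×10⁻⁶ T.

B ≈ 1.58×10⁻⁶ T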